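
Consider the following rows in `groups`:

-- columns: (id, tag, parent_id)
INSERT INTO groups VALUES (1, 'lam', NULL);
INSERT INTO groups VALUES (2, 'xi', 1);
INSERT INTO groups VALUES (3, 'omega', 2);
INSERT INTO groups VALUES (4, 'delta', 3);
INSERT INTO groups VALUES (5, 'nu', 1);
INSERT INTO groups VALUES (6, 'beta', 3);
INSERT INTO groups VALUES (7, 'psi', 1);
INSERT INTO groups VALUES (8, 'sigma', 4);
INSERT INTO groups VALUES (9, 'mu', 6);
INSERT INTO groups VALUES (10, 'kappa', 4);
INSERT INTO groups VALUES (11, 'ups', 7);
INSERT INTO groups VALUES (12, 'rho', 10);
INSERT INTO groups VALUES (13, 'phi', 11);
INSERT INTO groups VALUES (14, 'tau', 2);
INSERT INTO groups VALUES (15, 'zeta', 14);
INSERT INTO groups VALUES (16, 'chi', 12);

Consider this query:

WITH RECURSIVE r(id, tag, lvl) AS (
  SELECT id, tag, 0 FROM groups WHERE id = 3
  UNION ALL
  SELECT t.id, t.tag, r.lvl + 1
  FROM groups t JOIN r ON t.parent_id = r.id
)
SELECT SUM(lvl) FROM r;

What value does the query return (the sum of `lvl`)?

15

Base: id=3 (omega) at lvl 0.
Iteration 1: rows with parent_id in {3} -> delta (id 4, lvl 1), beta (id 6, lvl 1).
Iteration 2: rows with parent_id in {4,6} -> sigma (id 8, lvl 2), mu (id 9, lvl 2), kappa (id 10, lvl 2).
Iteration 3: rows with parent_id in {8,9,10} -> rho (id 12, lvl 3).
Iteration 4: rows with parent_id in {12} -> chi (id 16, lvl 4).
Iteration 5: no rows with parent_id in {16}; recursion stops.
SUM(lvl) = 0 + 1 + 1 + 2 + 2 + 2 + 3 + 4 = 15.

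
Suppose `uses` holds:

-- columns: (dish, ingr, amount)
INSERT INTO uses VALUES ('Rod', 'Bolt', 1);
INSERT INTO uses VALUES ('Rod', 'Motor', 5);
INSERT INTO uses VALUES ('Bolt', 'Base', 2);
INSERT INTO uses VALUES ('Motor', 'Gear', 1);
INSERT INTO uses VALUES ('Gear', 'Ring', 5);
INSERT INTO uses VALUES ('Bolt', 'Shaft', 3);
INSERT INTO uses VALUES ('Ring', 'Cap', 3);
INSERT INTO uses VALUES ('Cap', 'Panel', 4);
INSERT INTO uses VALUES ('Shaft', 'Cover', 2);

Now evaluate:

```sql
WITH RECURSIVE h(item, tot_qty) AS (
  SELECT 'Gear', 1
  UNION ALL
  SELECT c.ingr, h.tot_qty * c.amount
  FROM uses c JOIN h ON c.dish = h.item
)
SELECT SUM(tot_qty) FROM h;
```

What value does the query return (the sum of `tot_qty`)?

Base: (Gear, tot_qty=1).
Iteration 1: components of {Gear} -> Ring = 1*5 = 5.
Iteration 2: components of {Ring} -> Cap = 5*3 = 15.
Iteration 3: components of {Cap} -> Panel = 15*4 = 60.
Iteration 4: no further components; recursion stops.
SUM(tot_qty) = 1 + 5 + 15 + 60 = 81.

81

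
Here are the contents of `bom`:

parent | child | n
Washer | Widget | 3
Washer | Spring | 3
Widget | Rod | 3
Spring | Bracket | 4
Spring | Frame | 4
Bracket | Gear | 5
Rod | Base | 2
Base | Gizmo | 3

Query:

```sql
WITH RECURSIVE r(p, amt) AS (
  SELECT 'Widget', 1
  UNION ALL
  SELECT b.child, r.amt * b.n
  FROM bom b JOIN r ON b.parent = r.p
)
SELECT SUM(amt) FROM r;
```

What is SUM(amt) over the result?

Base: (Widget, amt=1).
Iteration 1: components of {Widget} -> Rod = 1*3 = 3.
Iteration 2: components of {Rod} -> Base = 3*2 = 6.
Iteration 3: components of {Base} -> Gizmo = 6*3 = 18.
Iteration 4: no further components; recursion stops.
SUM(amt) = 1 + 3 + 6 + 18 = 28.

28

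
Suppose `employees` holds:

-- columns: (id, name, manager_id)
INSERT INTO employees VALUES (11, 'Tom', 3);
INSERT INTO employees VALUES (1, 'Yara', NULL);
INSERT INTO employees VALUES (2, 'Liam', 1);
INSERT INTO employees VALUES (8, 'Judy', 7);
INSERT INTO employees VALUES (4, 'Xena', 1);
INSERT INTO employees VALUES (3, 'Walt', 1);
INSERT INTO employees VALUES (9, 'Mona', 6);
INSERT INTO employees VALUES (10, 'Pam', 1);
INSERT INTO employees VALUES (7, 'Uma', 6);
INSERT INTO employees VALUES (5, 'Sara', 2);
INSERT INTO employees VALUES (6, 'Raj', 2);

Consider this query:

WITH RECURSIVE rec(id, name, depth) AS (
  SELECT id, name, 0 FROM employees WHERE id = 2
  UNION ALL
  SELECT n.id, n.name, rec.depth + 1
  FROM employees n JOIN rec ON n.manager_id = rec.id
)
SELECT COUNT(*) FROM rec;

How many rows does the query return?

6

Base: id=2 (Liam) at depth 0.
Iteration 1: rows with manager_id in {2} -> Sara (id 5, depth 1), Raj (id 6, depth 1).
Iteration 2: rows with manager_id in {5,6} -> Uma (id 7, depth 2), Mona (id 9, depth 2).
Iteration 3: rows with manager_id in {7,9} -> Judy (id 8, depth 3).
Iteration 4: no rows with manager_id in {8}; recursion stops.
Total rows emitted: 6.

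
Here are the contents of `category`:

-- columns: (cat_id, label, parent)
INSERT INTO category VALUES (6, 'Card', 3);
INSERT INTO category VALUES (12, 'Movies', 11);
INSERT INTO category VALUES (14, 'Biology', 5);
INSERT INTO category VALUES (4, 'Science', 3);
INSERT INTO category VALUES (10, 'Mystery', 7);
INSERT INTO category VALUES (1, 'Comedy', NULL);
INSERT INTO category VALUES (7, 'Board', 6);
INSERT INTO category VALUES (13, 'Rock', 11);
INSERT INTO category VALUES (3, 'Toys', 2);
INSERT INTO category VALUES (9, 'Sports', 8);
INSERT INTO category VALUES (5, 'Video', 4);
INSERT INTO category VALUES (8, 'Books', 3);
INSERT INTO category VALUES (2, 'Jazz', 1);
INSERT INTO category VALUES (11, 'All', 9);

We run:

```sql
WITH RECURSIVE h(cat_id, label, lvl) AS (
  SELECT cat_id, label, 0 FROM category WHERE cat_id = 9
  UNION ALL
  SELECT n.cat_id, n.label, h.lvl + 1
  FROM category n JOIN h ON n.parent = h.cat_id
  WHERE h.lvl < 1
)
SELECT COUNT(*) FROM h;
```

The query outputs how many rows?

Base: cat_id=9 (Sports) at lvl 0.
Iteration 1: rows with parent in {9} -> All (id 11, lvl 1).
Iteration 2: lvl < 1 fails for all current rows; recursion stops.
Total rows emitted: 2.

2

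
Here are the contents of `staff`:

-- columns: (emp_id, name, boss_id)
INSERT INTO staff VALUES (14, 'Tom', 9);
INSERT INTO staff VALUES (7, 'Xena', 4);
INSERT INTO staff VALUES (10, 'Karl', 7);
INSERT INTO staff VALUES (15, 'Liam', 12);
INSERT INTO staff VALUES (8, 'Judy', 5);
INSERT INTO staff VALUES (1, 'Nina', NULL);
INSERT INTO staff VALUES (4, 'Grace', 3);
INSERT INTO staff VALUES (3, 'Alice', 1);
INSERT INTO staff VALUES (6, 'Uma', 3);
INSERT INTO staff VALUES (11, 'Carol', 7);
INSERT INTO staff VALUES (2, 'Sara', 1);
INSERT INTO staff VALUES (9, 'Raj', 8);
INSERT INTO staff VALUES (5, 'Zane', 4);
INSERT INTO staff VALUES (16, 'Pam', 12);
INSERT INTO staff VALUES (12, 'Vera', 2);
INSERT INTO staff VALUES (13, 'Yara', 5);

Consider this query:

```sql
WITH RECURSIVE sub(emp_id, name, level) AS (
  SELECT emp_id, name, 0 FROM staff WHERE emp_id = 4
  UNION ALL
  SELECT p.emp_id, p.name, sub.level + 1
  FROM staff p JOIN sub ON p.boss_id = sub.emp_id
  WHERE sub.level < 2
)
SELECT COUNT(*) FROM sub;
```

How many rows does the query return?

7

Base: emp_id=4 (Grace) at level 0.
Iteration 1: rows with boss_id in {4} -> Zane (id 5, level 1), Xena (id 7, level 1).
Iteration 2: rows with boss_id in {5,7} -> Judy (id 8, level 2), Karl (id 10, level 2), Carol (id 11, level 2), Yara (id 13, level 2).
Iteration 3: level < 2 fails for all current rows; recursion stops.
Total rows emitted: 7.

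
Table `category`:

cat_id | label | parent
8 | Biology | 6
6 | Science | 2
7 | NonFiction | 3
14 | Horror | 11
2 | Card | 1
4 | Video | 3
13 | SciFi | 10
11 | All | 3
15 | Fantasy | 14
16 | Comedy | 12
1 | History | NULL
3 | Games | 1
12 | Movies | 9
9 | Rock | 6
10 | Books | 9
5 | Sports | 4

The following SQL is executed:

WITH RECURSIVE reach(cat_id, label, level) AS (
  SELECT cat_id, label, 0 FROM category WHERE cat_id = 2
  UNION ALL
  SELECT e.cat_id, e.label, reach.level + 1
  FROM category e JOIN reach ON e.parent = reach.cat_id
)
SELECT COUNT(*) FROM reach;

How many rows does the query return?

8

Base: cat_id=2 (Card) at level 0.
Iteration 1: rows with parent in {2} -> Science (id 6, level 1).
Iteration 2: rows with parent in {6} -> Biology (id 8, level 2), Rock (id 9, level 2).
Iteration 3: rows with parent in {8,9} -> Books (id 10, level 3), Movies (id 12, level 3).
Iteration 4: rows with parent in {10,12} -> SciFi (id 13, level 4), Comedy (id 16, level 4).
Iteration 5: no rows with parent in {13,16}; recursion stops.
Total rows emitted: 8.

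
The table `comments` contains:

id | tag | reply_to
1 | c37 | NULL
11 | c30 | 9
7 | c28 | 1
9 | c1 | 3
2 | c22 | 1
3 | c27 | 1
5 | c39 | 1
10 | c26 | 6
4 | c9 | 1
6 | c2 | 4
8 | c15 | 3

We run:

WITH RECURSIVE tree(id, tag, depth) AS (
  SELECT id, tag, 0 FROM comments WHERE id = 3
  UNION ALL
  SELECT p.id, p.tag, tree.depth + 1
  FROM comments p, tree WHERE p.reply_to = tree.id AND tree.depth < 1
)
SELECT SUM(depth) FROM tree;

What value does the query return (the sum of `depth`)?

2

Base: id=3 (c27) at depth 0.
Iteration 1: rows with reply_to in {3} -> c15 (id 8, depth 1), c1 (id 9, depth 1).
Iteration 2: depth < 1 fails for all current rows; recursion stops.
SUM(depth) = 0 + 1 + 1 = 2.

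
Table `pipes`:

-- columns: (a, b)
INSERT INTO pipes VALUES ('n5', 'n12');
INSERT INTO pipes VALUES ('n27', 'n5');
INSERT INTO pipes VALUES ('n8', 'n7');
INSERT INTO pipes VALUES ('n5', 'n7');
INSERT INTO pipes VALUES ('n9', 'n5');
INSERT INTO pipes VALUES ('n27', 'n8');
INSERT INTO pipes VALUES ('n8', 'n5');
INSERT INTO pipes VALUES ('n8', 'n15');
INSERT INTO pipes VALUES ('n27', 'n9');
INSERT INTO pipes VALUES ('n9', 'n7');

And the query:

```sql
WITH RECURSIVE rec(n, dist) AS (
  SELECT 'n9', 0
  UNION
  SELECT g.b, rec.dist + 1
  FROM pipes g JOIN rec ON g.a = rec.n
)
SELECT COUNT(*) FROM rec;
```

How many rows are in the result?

Base: (n9, dist=0).
Iteration 1: edges from {n9} -> (n5, dist=1), (n7, dist=1).
Iteration 2: edges from {n5,n7} -> (n12, dist=2), (n7, dist=2).
Iteration 3: no outgoing edges from {n12,n7}; recursion stops.
Total rows emitted: 5.

5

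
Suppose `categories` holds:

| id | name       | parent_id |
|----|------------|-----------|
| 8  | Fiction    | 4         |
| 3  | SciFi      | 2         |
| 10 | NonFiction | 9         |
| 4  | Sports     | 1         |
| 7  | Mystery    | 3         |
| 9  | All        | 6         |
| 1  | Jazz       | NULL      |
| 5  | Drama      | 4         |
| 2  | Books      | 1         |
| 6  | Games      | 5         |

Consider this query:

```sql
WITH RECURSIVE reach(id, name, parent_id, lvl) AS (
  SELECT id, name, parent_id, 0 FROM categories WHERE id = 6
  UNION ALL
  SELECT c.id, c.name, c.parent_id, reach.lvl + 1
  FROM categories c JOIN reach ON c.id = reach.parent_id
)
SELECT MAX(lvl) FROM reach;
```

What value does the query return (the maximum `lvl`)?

3

Base: id=6 (Games), parent_id=5, lvl 0.
Iteration 1: join on id=5 -> Drama (id 5, parent_id=4, lvl 1).
Iteration 2: join on id=4 -> Sports (id 4, parent_id=1, lvl 2).
Iteration 3: join on id=1 -> Jazz (id 1, parent_id=NULL, lvl 3).
Iteration 4: parent_id is NULL; no match; recursion stops.
lvl values: 0, 1, 2, 3; the maximum is 3.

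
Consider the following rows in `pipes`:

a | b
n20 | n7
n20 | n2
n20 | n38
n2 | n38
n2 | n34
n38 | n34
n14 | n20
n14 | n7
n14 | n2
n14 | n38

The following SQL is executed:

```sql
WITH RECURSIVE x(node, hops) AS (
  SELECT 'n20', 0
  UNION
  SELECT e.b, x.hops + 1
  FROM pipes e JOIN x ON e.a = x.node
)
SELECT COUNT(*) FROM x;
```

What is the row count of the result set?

7

Base: (n20, hops=0).
Iteration 1: edges from {n20} -> (n2, hops=1), (n38, hops=1), (n7, hops=1).
Iteration 2: edges from {n2,n38,n7} -> (n34, hops=2), (n38, hops=2). [UNION drops 1 duplicate row(s)]
Iteration 3: edges from {n34,n38} -> (n34, hops=3).
Iteration 4: no outgoing edges from {n34}; recursion stops.
Total rows emitted: 7.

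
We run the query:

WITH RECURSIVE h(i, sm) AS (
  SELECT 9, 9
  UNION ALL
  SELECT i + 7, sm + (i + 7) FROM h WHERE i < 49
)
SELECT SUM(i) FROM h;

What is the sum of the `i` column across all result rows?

Base: i=9, sm=9.
Iteration 1: 9 < 49 holds -> i = 9 + 7 = 16, sm = 9 + 16 = 25.
Iteration 2: 16 < 49 holds -> i = 16 + 7 = 23, sm = 25 + 23 = 48.
Iteration 3: 23 < 49 holds -> i = 23 + 7 = 30, sm = 48 + 30 = 78.
Iteration 4: 30 < 49 holds -> i = 30 + 7 = 37, sm = 78 + 37 = 115.
Iteration 5: 37 < 49 holds -> i = 37 + 7 = 44, sm = 115 + 44 = 159.
Iteration 6: 44 < 49 holds -> i = 44 + 7 = 51, sm = 159 + 51 = 210.
Iteration 7: 51 < 49 fails; recursion stops.
SUM(i) = 9 + 16 + 23 + 30 + 37 + 44 + 51 = 210.

210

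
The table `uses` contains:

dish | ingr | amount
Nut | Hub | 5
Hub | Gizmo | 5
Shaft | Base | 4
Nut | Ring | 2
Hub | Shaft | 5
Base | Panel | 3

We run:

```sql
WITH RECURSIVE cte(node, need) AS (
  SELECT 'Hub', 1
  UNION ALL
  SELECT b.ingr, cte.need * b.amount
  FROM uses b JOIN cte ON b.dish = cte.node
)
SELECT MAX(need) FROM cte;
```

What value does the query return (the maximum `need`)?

60

Base: (Hub, need=1).
Iteration 1: components of {Hub} -> Gizmo = 1*5 = 5, Shaft = 1*5 = 5.
Iteration 2: components of {Gizmo,Shaft} -> Base = 5*4 = 20.
Iteration 3: components of {Base} -> Panel = 20*3 = 60.
Iteration 4: no further components; recursion stops.
need values: 1, 5, 5, 20, 60; the maximum is 60.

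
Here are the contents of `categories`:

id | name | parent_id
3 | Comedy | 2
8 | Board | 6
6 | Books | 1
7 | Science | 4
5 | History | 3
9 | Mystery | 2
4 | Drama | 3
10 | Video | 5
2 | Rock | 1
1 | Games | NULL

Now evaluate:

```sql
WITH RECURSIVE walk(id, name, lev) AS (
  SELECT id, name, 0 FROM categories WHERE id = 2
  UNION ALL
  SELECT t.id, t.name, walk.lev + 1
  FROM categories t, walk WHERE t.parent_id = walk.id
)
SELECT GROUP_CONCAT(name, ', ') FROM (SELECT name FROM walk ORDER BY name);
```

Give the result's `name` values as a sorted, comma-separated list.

Comedy, Drama, History, Mystery, Rock, Science, Video

Base: id=2 (Rock) at lev 0.
Iteration 1: rows with parent_id in {2} -> Comedy (id 3, lev 1), Mystery (id 9, lev 1).
Iteration 2: rows with parent_id in {3,9} -> Drama (id 4, lev 2), History (id 5, lev 2).
Iteration 3: rows with parent_id in {4,5} -> Science (id 7, lev 3), Video (id 10, lev 3).
Iteration 4: no rows with parent_id in {7,10}; recursion stops.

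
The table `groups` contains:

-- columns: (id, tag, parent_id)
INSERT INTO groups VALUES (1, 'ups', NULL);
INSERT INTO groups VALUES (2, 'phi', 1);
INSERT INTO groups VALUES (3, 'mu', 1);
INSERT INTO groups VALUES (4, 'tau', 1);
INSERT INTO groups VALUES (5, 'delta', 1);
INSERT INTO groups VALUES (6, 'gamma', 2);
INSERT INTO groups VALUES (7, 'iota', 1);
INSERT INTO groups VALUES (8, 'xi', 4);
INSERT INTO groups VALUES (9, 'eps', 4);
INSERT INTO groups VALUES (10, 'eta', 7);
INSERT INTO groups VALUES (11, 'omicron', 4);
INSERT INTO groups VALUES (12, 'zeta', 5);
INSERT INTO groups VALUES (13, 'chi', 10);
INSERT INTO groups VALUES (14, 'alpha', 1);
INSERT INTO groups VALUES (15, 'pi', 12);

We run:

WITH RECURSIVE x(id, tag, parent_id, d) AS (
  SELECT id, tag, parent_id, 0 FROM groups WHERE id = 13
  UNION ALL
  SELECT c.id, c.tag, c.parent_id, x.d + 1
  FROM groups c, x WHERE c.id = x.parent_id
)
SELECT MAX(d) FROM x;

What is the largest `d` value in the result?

3

Base: id=13 (chi), parent_id=10, d 0.
Iteration 1: join on id=10 -> eta (id 10, parent_id=7, d 1).
Iteration 2: join on id=7 -> iota (id 7, parent_id=1, d 2).
Iteration 3: join on id=1 -> ups (id 1, parent_id=NULL, d 3).
Iteration 4: parent_id is NULL; no match; recursion stops.
d values: 0, 1, 2, 3; the maximum is 3.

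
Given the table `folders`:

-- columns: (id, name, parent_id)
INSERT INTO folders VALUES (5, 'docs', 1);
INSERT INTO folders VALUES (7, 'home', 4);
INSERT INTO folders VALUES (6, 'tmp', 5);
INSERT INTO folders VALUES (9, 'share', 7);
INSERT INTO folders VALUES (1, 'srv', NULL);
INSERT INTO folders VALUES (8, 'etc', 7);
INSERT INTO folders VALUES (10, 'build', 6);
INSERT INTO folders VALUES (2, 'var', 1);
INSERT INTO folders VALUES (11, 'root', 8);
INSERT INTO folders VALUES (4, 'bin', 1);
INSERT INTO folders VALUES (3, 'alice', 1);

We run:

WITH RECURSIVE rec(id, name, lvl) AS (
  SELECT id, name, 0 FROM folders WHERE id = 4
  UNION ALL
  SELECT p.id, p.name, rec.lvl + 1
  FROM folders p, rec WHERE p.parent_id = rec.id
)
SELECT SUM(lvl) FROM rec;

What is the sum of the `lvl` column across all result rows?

8

Base: id=4 (bin) at lvl 0.
Iteration 1: rows with parent_id in {4} -> home (id 7, lvl 1).
Iteration 2: rows with parent_id in {7} -> etc (id 8, lvl 2), share (id 9, lvl 2).
Iteration 3: rows with parent_id in {8,9} -> root (id 11, lvl 3).
Iteration 4: no rows with parent_id in {11}; recursion stops.
SUM(lvl) = 0 + 1 + 2 + 2 + 3 = 8.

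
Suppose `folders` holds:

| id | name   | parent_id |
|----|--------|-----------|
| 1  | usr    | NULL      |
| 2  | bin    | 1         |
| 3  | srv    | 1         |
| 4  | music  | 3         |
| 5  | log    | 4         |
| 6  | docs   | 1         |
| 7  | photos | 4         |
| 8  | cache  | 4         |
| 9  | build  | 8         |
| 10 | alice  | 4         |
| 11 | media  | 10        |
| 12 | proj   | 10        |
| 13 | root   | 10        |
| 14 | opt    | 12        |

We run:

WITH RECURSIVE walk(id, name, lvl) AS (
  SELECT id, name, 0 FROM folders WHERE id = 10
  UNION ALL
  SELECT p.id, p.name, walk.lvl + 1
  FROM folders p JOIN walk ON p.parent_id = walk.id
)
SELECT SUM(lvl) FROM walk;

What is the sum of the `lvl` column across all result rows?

Base: id=10 (alice) at lvl 0.
Iteration 1: rows with parent_id in {10} -> media (id 11, lvl 1), proj (id 12, lvl 1), root (id 13, lvl 1).
Iteration 2: rows with parent_id in {11,12,13} -> opt (id 14, lvl 2).
Iteration 3: no rows with parent_id in {14}; recursion stops.
SUM(lvl) = 0 + 1 + 1 + 1 + 2 = 5.

5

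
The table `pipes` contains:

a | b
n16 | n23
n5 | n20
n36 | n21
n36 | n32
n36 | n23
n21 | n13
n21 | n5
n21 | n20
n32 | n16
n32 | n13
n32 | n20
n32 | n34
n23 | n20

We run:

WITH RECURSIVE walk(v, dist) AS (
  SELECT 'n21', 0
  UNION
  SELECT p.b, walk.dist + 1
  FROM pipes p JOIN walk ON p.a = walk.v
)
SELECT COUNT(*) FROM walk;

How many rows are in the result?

5

Base: (n21, dist=0).
Iteration 1: edges from {n21} -> (n13, dist=1), (n20, dist=1), (n5, dist=1).
Iteration 2: edges from {n13,n20,n5} -> (n20, dist=2).
Iteration 3: no outgoing edges from {n20}; recursion stops.
Total rows emitted: 5.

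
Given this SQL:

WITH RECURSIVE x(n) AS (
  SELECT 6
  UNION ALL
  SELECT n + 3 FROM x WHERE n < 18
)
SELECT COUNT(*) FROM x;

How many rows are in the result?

Base: n=6.
Iteration 1: 6 < 18 holds -> n = 6 + 3 = 9.
Iteration 2: 9 < 18 holds -> n = 9 + 3 = 12.
Iteration 3: 12 < 18 holds -> n = 12 + 3 = 15.
Iteration 4: 15 < 18 holds -> n = 15 + 3 = 18.
Iteration 5: 18 < 18 fails; recursion stops.
Total rows emitted: 5.

5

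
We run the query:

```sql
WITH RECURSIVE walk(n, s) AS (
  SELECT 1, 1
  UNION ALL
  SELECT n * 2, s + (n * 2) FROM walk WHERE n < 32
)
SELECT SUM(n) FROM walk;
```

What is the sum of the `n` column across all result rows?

Base: n=1, s=1.
Iteration 1: 1 < 32 holds -> n = 1 * 2 = 2, s = 1 + 2 = 3.
Iteration 2: 2 < 32 holds -> n = 2 * 2 = 4, s = 3 + 4 = 7.
Iteration 3: 4 < 32 holds -> n = 4 * 2 = 8, s = 7 + 8 = 15.
Iteration 4: 8 < 32 holds -> n = 8 * 2 = 16, s = 15 + 16 = 31.
Iteration 5: 16 < 32 holds -> n = 16 * 2 = 32, s = 31 + 32 = 63.
Iteration 6: 32 < 32 fails; recursion stops.
SUM(n) = 1 + 2 + 4 + 8 + 16 + 32 = 63.

63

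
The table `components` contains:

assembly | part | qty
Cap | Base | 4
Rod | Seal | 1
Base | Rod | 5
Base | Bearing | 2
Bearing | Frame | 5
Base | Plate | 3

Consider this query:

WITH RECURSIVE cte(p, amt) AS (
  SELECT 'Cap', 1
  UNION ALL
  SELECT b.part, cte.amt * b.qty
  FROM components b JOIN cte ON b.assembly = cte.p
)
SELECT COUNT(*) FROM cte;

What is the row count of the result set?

Base: (Cap, amt=1).
Iteration 1: components of {Cap} -> Base = 1*4 = 4.
Iteration 2: components of {Base} -> Bearing = 4*2 = 8, Plate = 4*3 = 12, Rod = 4*5 = 20.
Iteration 3: components of {Bearing,Plate,Rod} -> Frame = 8*5 = 40, Seal = 20*1 = 20.
Iteration 4: no further components; recursion stops.
Total rows emitted: 7.

7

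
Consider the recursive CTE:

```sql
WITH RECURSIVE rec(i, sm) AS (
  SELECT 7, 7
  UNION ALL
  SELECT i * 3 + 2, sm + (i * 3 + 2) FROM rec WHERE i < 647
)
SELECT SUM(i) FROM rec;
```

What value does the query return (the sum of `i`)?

963

Base: i=7, sm=7.
Iteration 1: 7 < 647 holds -> i = 7 * 3 + 2 = 23, sm = 7 + 23 = 30.
Iteration 2: 23 < 647 holds -> i = 23 * 3 + 2 = 71, sm = 30 + 71 = 101.
Iteration 3: 71 < 647 holds -> i = 71 * 3 + 2 = 215, sm = 101 + 215 = 316.
Iteration 4: 215 < 647 holds -> i = 215 * 3 + 2 = 647, sm = 316 + 647 = 963.
Iteration 5: 647 < 647 fails; recursion stops.
SUM(i) = 7 + 23 + 71 + 215 + 647 = 963.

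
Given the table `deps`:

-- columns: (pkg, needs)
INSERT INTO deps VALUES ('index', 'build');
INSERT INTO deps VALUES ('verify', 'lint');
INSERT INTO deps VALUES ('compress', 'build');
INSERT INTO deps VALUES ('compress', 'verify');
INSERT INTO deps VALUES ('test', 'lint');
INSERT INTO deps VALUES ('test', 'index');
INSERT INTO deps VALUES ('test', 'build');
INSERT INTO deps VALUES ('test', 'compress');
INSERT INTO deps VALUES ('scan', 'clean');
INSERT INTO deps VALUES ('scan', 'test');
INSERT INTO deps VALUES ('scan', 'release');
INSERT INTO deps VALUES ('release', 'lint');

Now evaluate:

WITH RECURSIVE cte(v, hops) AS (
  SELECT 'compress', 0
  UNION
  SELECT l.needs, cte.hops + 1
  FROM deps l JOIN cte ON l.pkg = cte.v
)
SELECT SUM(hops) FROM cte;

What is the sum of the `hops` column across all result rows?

4

Base: (compress, hops=0).
Iteration 1: edges from {compress} -> (build, hops=1), (verify, hops=1).
Iteration 2: edges from {build,verify} -> (lint, hops=2).
Iteration 3: no outgoing edges from {lint}; recursion stops.
SUM(hops) = 0 + 1 + 1 + 2 = 4.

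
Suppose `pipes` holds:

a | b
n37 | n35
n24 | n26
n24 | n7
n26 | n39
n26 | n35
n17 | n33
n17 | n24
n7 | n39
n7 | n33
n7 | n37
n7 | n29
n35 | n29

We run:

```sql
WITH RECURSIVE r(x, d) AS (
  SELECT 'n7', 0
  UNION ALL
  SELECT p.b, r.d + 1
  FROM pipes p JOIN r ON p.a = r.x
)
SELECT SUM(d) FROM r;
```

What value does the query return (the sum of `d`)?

9

Base: (n7, d=0).
Iteration 1: edges from {n7} -> (n29, d=1), (n33, d=1), (n37, d=1), (n39, d=1).
Iteration 2: edges from {n29,n33,n37,n39} -> (n35, d=2).
Iteration 3: edges from {n35} -> (n29, d=3).
Iteration 4: no outgoing edges from {n29}; recursion stops.
SUM(d) = 0 + 1 + 1 + 1 + 1 + 2 + 3 = 9.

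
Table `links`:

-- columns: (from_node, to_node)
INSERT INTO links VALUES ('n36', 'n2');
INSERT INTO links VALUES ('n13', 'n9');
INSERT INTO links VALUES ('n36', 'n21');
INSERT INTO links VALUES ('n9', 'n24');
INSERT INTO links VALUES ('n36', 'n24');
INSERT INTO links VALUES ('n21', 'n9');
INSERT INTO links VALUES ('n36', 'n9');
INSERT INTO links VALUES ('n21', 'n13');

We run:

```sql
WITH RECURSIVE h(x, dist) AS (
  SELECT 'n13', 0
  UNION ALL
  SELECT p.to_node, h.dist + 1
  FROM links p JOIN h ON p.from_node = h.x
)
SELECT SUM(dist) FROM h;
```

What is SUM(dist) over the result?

3

Base: (n13, dist=0).
Iteration 1: edges from {n13} -> (n9, dist=1).
Iteration 2: edges from {n9} -> (n24, dist=2).
Iteration 3: no outgoing edges from {n24}; recursion stops.
SUM(dist) = 0 + 1 + 2 = 3.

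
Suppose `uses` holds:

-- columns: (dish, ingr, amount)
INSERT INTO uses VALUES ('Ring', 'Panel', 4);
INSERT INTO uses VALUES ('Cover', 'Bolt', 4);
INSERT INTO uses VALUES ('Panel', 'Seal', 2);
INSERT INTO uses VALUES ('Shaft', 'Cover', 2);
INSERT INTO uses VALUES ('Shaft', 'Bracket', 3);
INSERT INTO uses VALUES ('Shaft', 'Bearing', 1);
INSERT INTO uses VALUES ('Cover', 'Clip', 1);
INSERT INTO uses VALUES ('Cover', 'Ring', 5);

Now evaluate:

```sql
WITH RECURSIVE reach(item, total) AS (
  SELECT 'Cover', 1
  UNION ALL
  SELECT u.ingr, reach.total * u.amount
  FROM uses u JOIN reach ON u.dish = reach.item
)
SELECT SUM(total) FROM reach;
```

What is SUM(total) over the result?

Base: (Cover, total=1).
Iteration 1: components of {Cover} -> Bolt = 1*4 = 4, Clip = 1*1 = 1, Ring = 1*5 = 5.
Iteration 2: components of {Bolt,Clip,Ring} -> Panel = 5*4 = 20.
Iteration 3: components of {Panel} -> Seal = 20*2 = 40.
Iteration 4: no further components; recursion stops.
SUM(total) = 1 + 1 + 5 + 4 + 20 + 40 = 71.

71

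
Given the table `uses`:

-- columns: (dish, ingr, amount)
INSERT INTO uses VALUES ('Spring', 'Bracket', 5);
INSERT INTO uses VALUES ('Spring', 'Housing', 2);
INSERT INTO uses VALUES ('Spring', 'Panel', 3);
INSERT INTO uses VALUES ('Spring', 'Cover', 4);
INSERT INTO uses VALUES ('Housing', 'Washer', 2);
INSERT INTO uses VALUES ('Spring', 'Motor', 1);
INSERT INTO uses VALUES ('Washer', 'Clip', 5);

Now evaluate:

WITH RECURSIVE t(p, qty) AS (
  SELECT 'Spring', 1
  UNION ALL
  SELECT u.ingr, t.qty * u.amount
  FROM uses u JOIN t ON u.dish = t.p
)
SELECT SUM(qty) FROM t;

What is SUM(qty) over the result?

40

Base: (Spring, qty=1).
Iteration 1: components of {Spring} -> Bracket = 1*5 = 5, Cover = 1*4 = 4, Housing = 1*2 = 2, Motor = 1*1 = 1, Panel = 1*3 = 3.
Iteration 2: components of {Bracket,Cover,Housing,Motor,Panel} -> Washer = 2*2 = 4.
Iteration 3: components of {Washer} -> Clip = 4*5 = 20.
Iteration 4: no further components; recursion stops.
SUM(qty) = 1 + 5 + 2 + 3 + 4 + 1 + 4 + 20 = 40.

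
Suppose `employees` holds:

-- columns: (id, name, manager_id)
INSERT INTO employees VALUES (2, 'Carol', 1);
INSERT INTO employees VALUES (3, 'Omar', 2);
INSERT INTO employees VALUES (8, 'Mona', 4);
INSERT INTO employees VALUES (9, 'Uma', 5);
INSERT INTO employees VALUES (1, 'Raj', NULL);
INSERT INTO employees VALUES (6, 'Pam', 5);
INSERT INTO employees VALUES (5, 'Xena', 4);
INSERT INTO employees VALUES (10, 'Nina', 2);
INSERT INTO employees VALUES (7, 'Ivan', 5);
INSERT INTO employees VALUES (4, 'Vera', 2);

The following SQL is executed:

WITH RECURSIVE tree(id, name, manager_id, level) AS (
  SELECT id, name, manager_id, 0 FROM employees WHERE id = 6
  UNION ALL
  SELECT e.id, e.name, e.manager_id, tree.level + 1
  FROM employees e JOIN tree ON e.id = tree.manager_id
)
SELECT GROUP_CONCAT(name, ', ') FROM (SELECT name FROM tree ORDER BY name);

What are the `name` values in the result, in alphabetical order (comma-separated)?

Base: id=6 (Pam), manager_id=5, level 0.
Iteration 1: join on id=5 -> Xena (id 5, manager_id=4, level 1).
Iteration 2: join on id=4 -> Vera (id 4, manager_id=2, level 2).
Iteration 3: join on id=2 -> Carol (id 2, manager_id=1, level 3).
Iteration 4: join on id=1 -> Raj (id 1, manager_id=NULL, level 4).
Iteration 5: manager_id is NULL; no match; recursion stops.

Carol, Pam, Raj, Vera, Xena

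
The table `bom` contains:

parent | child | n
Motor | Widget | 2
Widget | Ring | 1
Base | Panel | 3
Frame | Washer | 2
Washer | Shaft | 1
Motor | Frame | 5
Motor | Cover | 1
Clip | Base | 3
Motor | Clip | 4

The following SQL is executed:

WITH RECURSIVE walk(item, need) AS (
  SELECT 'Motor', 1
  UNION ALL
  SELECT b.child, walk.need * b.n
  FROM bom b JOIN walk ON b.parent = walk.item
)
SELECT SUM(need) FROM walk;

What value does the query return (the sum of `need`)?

Base: (Motor, need=1).
Iteration 1: components of {Motor} -> Clip = 1*4 = 4, Cover = 1*1 = 1, Frame = 1*5 = 5, Widget = 1*2 = 2.
Iteration 2: components of {Clip,Cover,Frame,Widget} -> Base = 4*3 = 12, Ring = 2*1 = 2, Washer = 5*2 = 10.
Iteration 3: components of {Base,Ring,Washer} -> Panel = 12*3 = 36, Shaft = 10*1 = 10.
Iteration 4: no further components; recursion stops.
SUM(need) = 1 + 5 + 2 + 4 + 1 + 10 + 2 + 12 + 10 + 36 = 83.

83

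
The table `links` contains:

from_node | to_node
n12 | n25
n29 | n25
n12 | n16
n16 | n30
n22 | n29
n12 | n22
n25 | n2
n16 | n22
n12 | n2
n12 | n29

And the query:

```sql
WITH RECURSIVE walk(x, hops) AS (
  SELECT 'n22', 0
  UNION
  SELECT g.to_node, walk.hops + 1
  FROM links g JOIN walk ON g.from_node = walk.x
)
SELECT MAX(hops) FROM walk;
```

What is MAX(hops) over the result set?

3

Base: (n22, hops=0).
Iteration 1: edges from {n22} -> (n29, hops=1).
Iteration 2: edges from {n29} -> (n25, hops=2).
Iteration 3: edges from {n25} -> (n2, hops=3).
Iteration 4: no outgoing edges from {n2}; recursion stops.
hops values: 0, 1, 2, 3; the maximum is 3.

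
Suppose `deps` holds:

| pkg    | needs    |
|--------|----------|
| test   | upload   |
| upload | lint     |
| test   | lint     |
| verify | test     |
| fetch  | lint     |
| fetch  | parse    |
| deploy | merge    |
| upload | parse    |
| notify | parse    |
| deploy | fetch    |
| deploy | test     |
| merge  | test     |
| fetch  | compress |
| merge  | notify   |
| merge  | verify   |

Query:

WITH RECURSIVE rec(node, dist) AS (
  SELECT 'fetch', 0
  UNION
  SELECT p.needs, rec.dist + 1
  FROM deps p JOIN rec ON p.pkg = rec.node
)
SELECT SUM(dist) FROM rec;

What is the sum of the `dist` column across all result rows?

Base: (fetch, dist=0).
Iteration 1: edges from {fetch} -> (compress, dist=1), (lint, dist=1), (parse, dist=1).
Iteration 2: no outgoing edges from {compress,lint,parse}; recursion stops.
SUM(dist) = 0 + 1 + 1 + 1 = 3.

3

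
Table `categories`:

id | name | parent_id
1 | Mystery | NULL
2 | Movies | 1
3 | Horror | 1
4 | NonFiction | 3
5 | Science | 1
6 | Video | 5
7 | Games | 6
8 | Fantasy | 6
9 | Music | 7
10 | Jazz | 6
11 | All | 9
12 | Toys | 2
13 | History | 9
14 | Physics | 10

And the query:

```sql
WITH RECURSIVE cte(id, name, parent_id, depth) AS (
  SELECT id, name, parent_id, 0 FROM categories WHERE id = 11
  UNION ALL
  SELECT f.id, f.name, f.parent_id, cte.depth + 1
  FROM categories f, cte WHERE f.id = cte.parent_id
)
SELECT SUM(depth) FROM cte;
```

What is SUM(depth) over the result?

15

Base: id=11 (All), parent_id=9, depth 0.
Iteration 1: join on id=9 -> Music (id 9, parent_id=7, depth 1).
Iteration 2: join on id=7 -> Games (id 7, parent_id=6, depth 2).
Iteration 3: join on id=6 -> Video (id 6, parent_id=5, depth 3).
Iteration 4: join on id=5 -> Science (id 5, parent_id=1, depth 4).
Iteration 5: join on id=1 -> Mystery (id 1, parent_id=NULL, depth 5).
Iteration 6: parent_id is NULL; no match; recursion stops.
SUM(depth) = 0 + 1 + 2 + 3 + 4 + 5 = 15.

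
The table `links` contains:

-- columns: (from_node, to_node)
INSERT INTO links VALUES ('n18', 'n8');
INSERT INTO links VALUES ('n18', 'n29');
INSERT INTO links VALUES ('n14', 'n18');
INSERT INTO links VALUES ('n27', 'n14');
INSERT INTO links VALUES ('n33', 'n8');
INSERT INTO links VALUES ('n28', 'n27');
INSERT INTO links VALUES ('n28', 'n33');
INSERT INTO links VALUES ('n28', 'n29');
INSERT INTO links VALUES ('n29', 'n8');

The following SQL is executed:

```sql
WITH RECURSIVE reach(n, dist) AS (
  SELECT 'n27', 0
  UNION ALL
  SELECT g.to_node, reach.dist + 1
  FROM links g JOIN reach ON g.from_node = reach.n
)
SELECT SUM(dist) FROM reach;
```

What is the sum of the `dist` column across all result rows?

13

Base: (n27, dist=0).
Iteration 1: edges from {n27} -> (n14, dist=1).
Iteration 2: edges from {n14} -> (n18, dist=2).
Iteration 3: edges from {n18} -> (n29, dist=3), (n8, dist=3).
Iteration 4: edges from {n29,n8} -> (n8, dist=4).
Iteration 5: no outgoing edges from {n8}; recursion stops.
SUM(dist) = 0 + 1 + 2 + 3 + 3 + 4 = 13.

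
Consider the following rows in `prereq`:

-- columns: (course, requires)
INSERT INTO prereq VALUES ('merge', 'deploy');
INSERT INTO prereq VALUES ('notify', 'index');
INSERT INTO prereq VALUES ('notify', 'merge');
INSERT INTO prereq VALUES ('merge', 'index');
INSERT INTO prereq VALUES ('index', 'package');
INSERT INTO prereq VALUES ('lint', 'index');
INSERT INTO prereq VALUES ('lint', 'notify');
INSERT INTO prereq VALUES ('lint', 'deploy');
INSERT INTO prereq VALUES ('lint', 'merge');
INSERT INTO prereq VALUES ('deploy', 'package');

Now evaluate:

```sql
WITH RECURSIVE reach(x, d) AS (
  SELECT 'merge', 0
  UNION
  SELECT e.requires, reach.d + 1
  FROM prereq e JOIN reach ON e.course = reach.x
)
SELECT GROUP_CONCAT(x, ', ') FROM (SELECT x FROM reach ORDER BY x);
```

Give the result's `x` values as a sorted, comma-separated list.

Base: (merge, d=0).
Iteration 1: edges from {merge} -> (deploy, d=1), (index, d=1).
Iteration 2: edges from {deploy,index} -> (package, d=2). [UNION drops 1 duplicate row(s)]
Iteration 3: no outgoing edges from {package}; recursion stops.

deploy, index, merge, package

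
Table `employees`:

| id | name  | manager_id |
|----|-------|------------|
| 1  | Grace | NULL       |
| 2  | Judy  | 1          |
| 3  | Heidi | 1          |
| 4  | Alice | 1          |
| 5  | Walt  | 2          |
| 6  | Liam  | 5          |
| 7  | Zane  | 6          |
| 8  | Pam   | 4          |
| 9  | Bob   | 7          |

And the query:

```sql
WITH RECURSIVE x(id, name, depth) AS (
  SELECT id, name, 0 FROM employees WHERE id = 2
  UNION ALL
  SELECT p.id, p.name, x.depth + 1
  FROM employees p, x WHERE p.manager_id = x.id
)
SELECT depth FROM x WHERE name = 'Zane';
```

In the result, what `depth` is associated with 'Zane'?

3

Base: id=2 (Judy) at depth 0.
Iteration 1: rows with manager_id in {2} -> Walt (id 5, depth 1).
Iteration 2: rows with manager_id in {5} -> Liam (id 6, depth 2).
Iteration 3: rows with manager_id in {6} -> Zane (id 7, depth 3).
Iteration 4: rows with manager_id in {7} -> Bob (id 9, depth 4).
Iteration 5: no rows with manager_id in {9}; recursion stops.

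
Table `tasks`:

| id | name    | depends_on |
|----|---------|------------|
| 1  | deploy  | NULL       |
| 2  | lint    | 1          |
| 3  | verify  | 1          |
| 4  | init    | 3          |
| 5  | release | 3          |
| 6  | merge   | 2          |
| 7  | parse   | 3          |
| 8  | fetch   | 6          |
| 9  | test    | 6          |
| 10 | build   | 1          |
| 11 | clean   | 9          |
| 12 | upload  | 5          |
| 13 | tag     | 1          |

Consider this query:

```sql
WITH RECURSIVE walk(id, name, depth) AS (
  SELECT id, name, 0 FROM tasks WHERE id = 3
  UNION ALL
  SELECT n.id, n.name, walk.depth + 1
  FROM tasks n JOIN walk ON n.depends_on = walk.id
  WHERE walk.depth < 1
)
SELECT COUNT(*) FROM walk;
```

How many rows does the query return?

Base: id=3 (verify) at depth 0.
Iteration 1: rows with depends_on in {3} -> init (id 4, depth 1), release (id 5, depth 1), parse (id 7, depth 1).
Iteration 2: depth < 1 fails for all current rows; recursion stops.
Total rows emitted: 4.

4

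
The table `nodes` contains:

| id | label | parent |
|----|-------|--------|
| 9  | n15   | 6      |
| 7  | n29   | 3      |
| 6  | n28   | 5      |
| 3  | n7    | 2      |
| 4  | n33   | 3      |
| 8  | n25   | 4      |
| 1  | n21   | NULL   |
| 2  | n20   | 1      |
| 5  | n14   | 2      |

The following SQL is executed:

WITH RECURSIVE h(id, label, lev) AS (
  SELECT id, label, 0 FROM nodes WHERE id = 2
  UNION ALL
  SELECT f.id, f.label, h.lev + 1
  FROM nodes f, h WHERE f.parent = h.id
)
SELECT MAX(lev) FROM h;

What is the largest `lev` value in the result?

Base: id=2 (n20) at lev 0.
Iteration 1: rows with parent in {2} -> n7 (id 3, lev 1), n14 (id 5, lev 1).
Iteration 2: rows with parent in {3,5} -> n33 (id 4, lev 2), n28 (id 6, lev 2), n29 (id 7, lev 2).
Iteration 3: rows with parent in {4,6,7} -> n25 (id 8, lev 3), n15 (id 9, lev 3).
Iteration 4: no rows with parent in {8,9}; recursion stops.
lev values: 0, 1, 1, 2, 2, 2, 3, 3; the maximum is 3.

3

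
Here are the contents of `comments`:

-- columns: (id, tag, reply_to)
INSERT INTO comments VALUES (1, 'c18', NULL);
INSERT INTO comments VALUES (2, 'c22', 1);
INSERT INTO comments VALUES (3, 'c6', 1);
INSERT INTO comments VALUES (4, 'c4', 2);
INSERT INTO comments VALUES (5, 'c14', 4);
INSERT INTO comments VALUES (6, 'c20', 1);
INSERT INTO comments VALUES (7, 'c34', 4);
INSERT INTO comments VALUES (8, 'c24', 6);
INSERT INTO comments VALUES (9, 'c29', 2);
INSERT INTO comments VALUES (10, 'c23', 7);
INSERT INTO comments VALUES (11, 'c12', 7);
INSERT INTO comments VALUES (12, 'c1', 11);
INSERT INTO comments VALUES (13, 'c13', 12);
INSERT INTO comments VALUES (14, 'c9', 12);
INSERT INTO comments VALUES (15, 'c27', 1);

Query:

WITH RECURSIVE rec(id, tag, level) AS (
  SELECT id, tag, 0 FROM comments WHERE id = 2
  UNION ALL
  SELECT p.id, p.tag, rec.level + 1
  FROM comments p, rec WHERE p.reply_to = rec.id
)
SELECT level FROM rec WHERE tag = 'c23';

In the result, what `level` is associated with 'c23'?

3

Base: id=2 (c22) at level 0.
Iteration 1: rows with reply_to in {2} -> c4 (id 4, level 1), c29 (id 9, level 1).
Iteration 2: rows with reply_to in {4,9} -> c14 (id 5, level 2), c34 (id 7, level 2).
Iteration 3: rows with reply_to in {5,7} -> c23 (id 10, level 3), c12 (id 11, level 3).
Iteration 4: rows with reply_to in {10,11} -> c1 (id 12, level 4).
Iteration 5: rows with reply_to in {12} -> c13 (id 13, level 5), c9 (id 14, level 5).
Iteration 6: no rows with reply_to in {13,14}; recursion stops.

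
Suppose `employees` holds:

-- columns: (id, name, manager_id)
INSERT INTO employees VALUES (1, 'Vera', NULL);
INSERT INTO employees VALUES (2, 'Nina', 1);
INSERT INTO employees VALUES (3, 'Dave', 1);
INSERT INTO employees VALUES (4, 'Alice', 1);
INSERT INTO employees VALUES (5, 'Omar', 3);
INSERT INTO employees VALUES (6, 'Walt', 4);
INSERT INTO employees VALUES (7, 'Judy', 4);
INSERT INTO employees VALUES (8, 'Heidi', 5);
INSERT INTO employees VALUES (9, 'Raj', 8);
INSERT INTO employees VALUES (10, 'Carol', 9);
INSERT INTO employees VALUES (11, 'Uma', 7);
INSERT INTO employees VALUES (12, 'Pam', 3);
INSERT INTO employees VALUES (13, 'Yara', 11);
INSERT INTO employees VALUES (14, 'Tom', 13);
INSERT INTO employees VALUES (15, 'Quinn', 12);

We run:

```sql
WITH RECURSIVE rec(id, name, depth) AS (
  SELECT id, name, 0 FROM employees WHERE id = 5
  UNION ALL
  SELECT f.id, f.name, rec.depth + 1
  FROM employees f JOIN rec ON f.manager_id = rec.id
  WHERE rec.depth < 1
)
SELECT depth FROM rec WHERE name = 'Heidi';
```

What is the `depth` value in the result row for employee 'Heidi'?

Base: id=5 (Omar) at depth 0.
Iteration 1: rows with manager_id in {5} -> Heidi (id 8, depth 1).
Iteration 2: depth < 1 fails for all current rows; recursion stops.

1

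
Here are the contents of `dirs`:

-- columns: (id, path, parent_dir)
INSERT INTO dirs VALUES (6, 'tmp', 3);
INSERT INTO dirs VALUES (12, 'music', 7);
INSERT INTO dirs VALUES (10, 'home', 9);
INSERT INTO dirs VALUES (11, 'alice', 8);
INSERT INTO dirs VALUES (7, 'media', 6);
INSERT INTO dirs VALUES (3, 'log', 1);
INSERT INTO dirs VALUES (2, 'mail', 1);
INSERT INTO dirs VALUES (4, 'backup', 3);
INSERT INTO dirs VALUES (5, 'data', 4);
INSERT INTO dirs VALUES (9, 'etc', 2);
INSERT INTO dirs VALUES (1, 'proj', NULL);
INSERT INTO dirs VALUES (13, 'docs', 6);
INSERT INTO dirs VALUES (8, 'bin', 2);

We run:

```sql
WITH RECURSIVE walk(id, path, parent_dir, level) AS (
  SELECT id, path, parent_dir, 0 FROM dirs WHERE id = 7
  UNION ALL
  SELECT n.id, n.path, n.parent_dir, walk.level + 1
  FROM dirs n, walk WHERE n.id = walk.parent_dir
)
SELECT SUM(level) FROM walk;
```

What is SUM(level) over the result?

Base: id=7 (media), parent_dir=6, level 0.
Iteration 1: join on id=6 -> tmp (id 6, parent_dir=3, level 1).
Iteration 2: join on id=3 -> log (id 3, parent_dir=1, level 2).
Iteration 3: join on id=1 -> proj (id 1, parent_dir=NULL, level 3).
Iteration 4: parent_dir is NULL; no match; recursion stops.
SUM(level) = 0 + 1 + 2 + 3 = 6.

6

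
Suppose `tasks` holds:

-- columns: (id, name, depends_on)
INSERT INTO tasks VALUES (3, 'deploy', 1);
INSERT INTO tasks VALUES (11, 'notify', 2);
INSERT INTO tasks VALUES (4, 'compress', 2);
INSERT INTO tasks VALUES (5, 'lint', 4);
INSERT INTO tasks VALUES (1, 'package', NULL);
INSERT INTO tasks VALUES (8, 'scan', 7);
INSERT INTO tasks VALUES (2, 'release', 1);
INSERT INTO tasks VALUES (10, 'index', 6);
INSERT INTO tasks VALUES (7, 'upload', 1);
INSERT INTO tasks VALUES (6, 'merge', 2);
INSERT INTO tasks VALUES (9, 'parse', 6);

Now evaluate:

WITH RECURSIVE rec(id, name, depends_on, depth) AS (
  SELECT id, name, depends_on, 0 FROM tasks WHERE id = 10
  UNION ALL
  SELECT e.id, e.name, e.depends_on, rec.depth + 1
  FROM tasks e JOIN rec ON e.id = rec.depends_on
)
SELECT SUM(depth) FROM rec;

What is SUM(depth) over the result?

Base: id=10 (index), depends_on=6, depth 0.
Iteration 1: join on id=6 -> merge (id 6, depends_on=2, depth 1).
Iteration 2: join on id=2 -> release (id 2, depends_on=1, depth 2).
Iteration 3: join on id=1 -> package (id 1, depends_on=NULL, depth 3).
Iteration 4: depends_on is NULL; no match; recursion stops.
SUM(depth) = 0 + 1 + 2 + 3 = 6.

6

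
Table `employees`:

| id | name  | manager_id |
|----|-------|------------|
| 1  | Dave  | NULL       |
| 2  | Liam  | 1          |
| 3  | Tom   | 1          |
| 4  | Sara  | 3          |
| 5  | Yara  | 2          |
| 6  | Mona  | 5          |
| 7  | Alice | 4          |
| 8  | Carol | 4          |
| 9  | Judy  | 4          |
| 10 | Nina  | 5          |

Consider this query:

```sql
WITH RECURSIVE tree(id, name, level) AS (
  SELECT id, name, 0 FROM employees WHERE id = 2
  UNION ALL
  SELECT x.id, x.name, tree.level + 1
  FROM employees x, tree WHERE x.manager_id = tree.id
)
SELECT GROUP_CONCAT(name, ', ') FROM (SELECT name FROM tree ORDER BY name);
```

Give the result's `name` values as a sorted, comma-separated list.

Liam, Mona, Nina, Yara

Base: id=2 (Liam) at level 0.
Iteration 1: rows with manager_id in {2} -> Yara (id 5, level 1).
Iteration 2: rows with manager_id in {5} -> Mona (id 6, level 2), Nina (id 10, level 2).
Iteration 3: no rows with manager_id in {6,10}; recursion stops.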